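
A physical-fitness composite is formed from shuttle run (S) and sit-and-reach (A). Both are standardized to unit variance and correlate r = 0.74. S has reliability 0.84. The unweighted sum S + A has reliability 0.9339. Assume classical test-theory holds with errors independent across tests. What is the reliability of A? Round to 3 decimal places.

Var(S+A) = 2 + 2·0.74 = 3.480.
True-score variance = ρ_S + ρ_A + 2·0.74, so 0.9339 = (0.84 + ρ_A + 1.48) / 3.480.
ρ_A = 0.9339·3.480 − 0.84 − 1.48 = 0.930.

0.930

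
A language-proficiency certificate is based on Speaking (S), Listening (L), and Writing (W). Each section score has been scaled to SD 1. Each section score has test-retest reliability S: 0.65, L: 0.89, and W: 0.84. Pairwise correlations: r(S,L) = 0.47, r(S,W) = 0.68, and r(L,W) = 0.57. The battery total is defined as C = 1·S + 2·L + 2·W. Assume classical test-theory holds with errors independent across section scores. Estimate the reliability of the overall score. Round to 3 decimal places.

Var(C) = 1 + 2² + 2² + 2·[2·0.47 + 2·0.68 + 4·0.57] = 9 + 9.16 = 18.16.
Because errors are independent across components, Cov(Tᵢ,Tⱼ) = Cov(Xᵢ,Xⱼ); the off-diagonal part of the true-score variance is the same as above.
True-score variance = [0.65 + 2²·0.89 + 2²·0.84] + 9.16 = 7.57 + 9.16 = 16.73.
Reliability = 16.73 / 18.16 = 0.921.

0.921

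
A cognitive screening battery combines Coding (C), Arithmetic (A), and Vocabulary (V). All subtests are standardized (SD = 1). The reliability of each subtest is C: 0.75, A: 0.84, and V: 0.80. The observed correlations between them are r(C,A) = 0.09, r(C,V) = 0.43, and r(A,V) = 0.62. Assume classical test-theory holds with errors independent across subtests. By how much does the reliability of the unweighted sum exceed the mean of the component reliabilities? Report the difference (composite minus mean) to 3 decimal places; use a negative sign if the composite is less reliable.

Var(sum) = 3 + 2.28 = 5.28; true-score variance = 2.39 + 2.28 = 4.67; composite reliability = 0.8845.
Mean component reliability = 0.7967.
Difference = 0.8845 − 0.7967 = 0.088.

0.088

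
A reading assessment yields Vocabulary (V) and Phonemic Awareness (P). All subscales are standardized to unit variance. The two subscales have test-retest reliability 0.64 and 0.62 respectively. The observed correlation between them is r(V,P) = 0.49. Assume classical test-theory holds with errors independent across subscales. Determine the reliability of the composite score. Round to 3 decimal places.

0.752

Var(V+P) = 2 + 2·[0.49] = 2 + 0.98 = 2.98.
With uncorrelated errors the cross-covariances are all true-score covariance, so they carry over unchanged; only the diagonal terms shrink to ρᵢσᵢ².
True-score variance = [0.64 + 0.62] + 0.98 = 1.26 + 0.98 = 2.24.
Reliability = 2.24 / 2.98 = 0.752.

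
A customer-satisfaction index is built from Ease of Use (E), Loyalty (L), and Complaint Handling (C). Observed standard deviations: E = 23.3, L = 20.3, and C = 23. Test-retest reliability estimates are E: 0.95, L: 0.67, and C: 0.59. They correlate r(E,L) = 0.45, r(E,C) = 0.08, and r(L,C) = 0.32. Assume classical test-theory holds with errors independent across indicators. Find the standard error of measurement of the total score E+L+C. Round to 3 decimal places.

19.494

Var(total) = 1483.98 + 810.251 = 2294.23.
True-score variance = 1103.96 + 810.251 = 1914.21, so reliability = 0.8344.
Error variance = 2294.23 − 1914.21 = 380.024; SEM = √380.024 = 19.494.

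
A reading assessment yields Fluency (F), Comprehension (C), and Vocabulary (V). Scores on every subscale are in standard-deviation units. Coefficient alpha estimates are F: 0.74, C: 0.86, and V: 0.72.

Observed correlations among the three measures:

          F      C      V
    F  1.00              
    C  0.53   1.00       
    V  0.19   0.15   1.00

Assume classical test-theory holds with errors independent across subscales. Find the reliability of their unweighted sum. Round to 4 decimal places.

Var(F+C+V) = 3 + 2·[0.53 + 0.19 + 0.15] = 3 + 1.74 = 4.74.
With uncorrelated errors the cross-covariances are all true-score covariance, so they carry over unchanged; only the diagonal terms shrink to ρᵢσᵢ².
True-score variance = [0.74 + 0.86 + 0.72] + 1.74 = 2.32 + 1.74 = 4.06.
Reliability = 4.06 / 4.74 = 0.8565.

0.8565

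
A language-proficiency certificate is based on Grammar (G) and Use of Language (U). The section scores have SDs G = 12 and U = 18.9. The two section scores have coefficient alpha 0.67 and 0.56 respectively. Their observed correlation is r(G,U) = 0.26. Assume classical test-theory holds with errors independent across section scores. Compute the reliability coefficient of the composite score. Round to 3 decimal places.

0.669

Var(G+U) = 12² + 18.9² + 2·[12·18.9·0.26] = 501.21 + 117.936 = 619.146.
Because errors are independent across components, Cov(Tᵢ,Tⱼ) = Cov(Xᵢ,Xⱼ); the off-diagonal part of the true-score variance is the same as above.
True-score variance = [12²·0.67 + 18.9²·0.56] + 117.936 = 296.518 + 117.936 = 414.454.
Reliability = 414.454 / 619.146 = 0.669.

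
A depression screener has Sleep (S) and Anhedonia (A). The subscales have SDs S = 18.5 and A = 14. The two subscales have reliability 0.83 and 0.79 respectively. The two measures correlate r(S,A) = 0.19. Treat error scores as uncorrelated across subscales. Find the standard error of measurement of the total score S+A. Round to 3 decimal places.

9.967

Var(total) = 538.25 + 98.42 = 636.67.
True-score variance = 438.908 + 98.42 = 537.327, so reliability = 0.8440.
Error variance = 636.67 − 537.327 = 99.3425; SEM = √99.3425 = 9.967.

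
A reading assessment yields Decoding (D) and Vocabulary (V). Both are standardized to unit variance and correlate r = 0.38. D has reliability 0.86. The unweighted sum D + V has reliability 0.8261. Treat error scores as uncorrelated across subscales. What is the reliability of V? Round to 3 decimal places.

Var(D+V) = 2 + 2·0.38 = 2.760.
True-score variance = ρ_D + ρ_V + 2·0.38, so 0.8261 = (0.86 + ρ_V + 0.76) / 2.760.
ρ_V = 0.8261·2.760 − 0.86 − 0.76 = 0.660.

0.660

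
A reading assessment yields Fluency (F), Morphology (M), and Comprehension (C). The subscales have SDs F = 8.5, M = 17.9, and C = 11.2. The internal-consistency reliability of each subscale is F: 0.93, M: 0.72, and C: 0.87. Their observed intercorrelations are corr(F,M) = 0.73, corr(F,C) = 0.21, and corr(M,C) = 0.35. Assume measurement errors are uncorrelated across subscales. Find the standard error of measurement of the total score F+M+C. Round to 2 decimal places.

Var(total) = 518.1 + 402.459 = 920.559.
True-score variance = 407.02 + 402.459 = 809.479, so reliability = 0.8793.
Error variance = 920.559 − 809.479 = 111.079; SEM = √111.079 = 10.54.

10.54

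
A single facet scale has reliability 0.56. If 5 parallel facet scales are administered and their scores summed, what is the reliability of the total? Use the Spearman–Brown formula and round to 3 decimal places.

ρ_k = kρ / (1 + (k−1)ρ) = 5·0.56 / (1 + 4·0.56) = 2.800 / 3.240 = 0.864.

0.864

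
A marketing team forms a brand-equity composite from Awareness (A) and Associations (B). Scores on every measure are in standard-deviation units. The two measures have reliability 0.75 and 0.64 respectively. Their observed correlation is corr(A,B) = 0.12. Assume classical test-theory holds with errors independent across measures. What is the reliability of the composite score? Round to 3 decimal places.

0.728

Var(A+B) = 2 + 2·[0.12] = 2 + 0.24 = 2.24.
Under uncorrelated errors the observed covariances equal the true-score covariances, so only the own-variance terms attenuate.
True-score variance = [0.75 + 0.64] + 0.24 = 1.39 + 0.24 = 1.63.
Reliability = 1.63 / 2.24 = 0.728.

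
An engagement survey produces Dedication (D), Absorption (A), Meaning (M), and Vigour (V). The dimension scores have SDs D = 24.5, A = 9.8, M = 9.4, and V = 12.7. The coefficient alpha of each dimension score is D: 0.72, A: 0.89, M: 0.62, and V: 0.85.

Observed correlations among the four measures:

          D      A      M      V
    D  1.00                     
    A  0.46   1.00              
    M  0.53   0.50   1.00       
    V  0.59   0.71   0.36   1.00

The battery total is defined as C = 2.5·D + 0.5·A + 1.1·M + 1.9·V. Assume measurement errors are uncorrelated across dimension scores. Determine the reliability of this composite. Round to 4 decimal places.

0.8437

Var(C) = 2.5²·24.5² + 0.5²·9.8² + 1.1²·9.4² + 1.9²·12.7² + 2·[1.25·24.5·9.8·0.46 + 2.75·24.5·9.4·0.53 + 4.75·24.5·12.7·0.59 + 0.55·9.8·9.4·0.50 + 0.95·9.8·12.7·0.71 + 2.09·9.4·12.7·0.36] = 4464.74 + 3089.64 = 7554.39.
Under uncorrelated errors the observed covariances equal the true-score covariances, so only the own-variance terms attenuate.
True-score variance = [2.5²·24.5²·0.72 + 0.5²·9.8²·0.89 + 1.1²·9.4²·0.62 + 1.9²·12.7²·0.85] + 3089.64 = 3283.7 + 3089.64 = 6373.34.
Reliability = 6373.34 / 7554.39 = 0.8437.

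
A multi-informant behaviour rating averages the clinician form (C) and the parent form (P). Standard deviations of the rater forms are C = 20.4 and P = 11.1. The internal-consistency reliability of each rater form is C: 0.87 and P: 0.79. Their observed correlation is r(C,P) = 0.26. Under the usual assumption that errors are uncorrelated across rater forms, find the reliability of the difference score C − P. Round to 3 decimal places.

0.810

Var(C−P) = 20.4² + 11.1² − 2·20.4·11.1·0.26 = 539.37 − 117.749 = 421.621.
With uncorrelated errors the cross-covariances are all true-score covariance, so they carry over unchanged; only the diagonal terms shrink to ρᵢσᵢ².
True-score variance = [20.4²·0.87 + 11.1²·0.79] − 117.749 = 459.395 − 117.749 = 341.646.
Reliability = 341.646 / 421.621 = 0.810.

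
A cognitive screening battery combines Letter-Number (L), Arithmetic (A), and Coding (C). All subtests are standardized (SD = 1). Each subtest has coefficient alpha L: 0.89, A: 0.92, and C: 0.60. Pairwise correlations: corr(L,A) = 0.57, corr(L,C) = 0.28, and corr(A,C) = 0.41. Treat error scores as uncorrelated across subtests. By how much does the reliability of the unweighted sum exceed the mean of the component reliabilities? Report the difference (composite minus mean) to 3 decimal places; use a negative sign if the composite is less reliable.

0.090

Var(sum) = 3 + 2.52 = 5.52; true-score variance = 2.41 + 2.52 = 4.93; composite reliability = 0.8931.
Mean component reliability = 0.8033.
Difference = 0.8931 − 0.8033 = 0.090.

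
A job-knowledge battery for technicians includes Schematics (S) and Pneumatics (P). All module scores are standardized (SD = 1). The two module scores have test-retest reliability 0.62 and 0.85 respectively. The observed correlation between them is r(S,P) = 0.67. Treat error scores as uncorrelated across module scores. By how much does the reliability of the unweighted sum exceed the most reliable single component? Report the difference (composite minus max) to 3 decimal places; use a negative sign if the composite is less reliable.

Var(sum) = 2 + 1.34 = 3.34; true-score variance = 1.47 + 1.34 = 2.81; composite reliability = 0.8413.
Max component reliability = 0.8500.
Difference = 0.8413 − 0.8500 = -0.009.

-0.009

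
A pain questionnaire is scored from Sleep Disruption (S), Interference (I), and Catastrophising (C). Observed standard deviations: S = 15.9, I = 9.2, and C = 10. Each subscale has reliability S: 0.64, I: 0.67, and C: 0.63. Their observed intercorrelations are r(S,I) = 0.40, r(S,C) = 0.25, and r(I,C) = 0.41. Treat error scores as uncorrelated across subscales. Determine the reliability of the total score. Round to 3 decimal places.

Var(S+I+C) = 15.9² + 9.2² + 10² + 2·[15.9·9.2·0.40 + 15.9·10·0.25 + 9.2·10·0.41] = 437.45 + 271.964 = 709.414.
Under uncorrelated errors the observed covariances equal the true-score covariances, so only the own-variance terms attenuate.
True-score variance = [15.9²·0.64 + 9.2²·0.67 + 10²·0.63] + 271.964 = 281.507 + 271.964 = 553.471.
Reliability = 553.471 / 709.414 = 0.780.

0.780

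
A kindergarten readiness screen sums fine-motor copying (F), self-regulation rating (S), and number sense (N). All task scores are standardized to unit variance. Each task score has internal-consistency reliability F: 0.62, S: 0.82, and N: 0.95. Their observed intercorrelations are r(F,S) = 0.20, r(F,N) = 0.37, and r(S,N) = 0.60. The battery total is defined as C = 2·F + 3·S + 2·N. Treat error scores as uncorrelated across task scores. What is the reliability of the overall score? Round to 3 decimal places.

0.887

Var(C) = 2² + 3² + 2² + 2·[6·0.20 + 4·0.37 + 6·0.60] = 17 + 12.56 = 29.56.
Because errors are independent across components, Cov(Tᵢ,Tⱼ) = Cov(Xᵢ,Xⱼ); the off-diagonal part of the true-score variance is the same as above.
True-score variance = [2²·0.62 + 3²·0.82 + 2²·0.95] + 12.56 = 13.66 + 12.56 = 26.22.
Reliability = 26.22 / 29.56 = 0.887.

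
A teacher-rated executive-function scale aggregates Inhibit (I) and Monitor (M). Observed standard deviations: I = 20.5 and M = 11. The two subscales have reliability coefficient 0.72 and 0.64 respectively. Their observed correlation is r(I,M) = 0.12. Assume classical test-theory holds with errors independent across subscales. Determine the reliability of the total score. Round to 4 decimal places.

Var(I+M) = 20.5² + 11² + 2·[20.5·11·0.12] = 541.25 + 54.12 = 595.37.
Under uncorrelated errors the observed covariances equal the true-score covariances, so only the own-variance terms attenuate.
True-score variance = [20.5²·0.72 + 11²·0.64] + 54.12 = 380.02 + 54.12 = 434.14.
Reliability = 434.14 / 595.37 = 0.7292.

0.7292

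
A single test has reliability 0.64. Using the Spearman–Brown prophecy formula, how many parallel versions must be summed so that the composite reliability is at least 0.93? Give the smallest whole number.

k ≥ ρ*(1−ρ₁)/(ρ₁(1−ρ*)) = 0.93·0.36 / (0.64·0.07) = 7.473.
Smallest integer k = 8.

8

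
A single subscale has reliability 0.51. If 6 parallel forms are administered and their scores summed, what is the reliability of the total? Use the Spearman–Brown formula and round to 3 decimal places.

0.862

ρ_k = kρ / (1 + (k−1)ρ) = 6·0.51 / (1 + 5·0.51) = 3.060 / 3.550 = 0.862.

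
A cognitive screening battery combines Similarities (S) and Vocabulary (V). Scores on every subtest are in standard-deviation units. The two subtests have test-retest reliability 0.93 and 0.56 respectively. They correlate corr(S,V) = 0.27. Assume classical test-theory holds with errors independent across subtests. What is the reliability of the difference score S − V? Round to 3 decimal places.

0.651

Var(S−V) = 1 + 1 − 2·0.27 = 2 − 0.54 = 1.46.
With uncorrelated errors the cross-covariances are all true-score covariance, so they carry over unchanged; only the diagonal terms shrink to ρᵢσᵢ².
True-score variance = [0.93 + 0.56] − 0.54 = 1.49 − 0.54 = 0.95.
Reliability = 0.95 / 1.46 = 0.651.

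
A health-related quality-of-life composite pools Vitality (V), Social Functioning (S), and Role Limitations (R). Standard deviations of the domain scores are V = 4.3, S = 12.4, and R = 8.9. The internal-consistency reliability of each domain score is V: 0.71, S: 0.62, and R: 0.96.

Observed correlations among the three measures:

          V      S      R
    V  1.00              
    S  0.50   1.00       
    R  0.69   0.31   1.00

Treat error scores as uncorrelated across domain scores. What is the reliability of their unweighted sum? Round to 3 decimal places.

Var(V+S+R) = 4.3² + 12.4² + 8.9² + 2·[4.3·12.4·0.50 + 4.3·8.9·0.69 + 12.4·8.9·0.31] = 251.46 + 174.556 = 426.016.
Under uncorrelated errors the observed covariances equal the true-score covariances, so only the own-variance terms attenuate.
True-score variance = [4.3²·0.71 + 12.4²·0.62 + 8.9²·0.96] + 174.556 = 184.501 + 174.556 = 359.057.
Reliability = 359.057 / 426.016 = 0.843.

0.843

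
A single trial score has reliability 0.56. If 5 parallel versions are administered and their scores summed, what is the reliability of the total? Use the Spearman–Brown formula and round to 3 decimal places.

ρ_k = kρ / (1 + (k−1)ρ) = 5·0.56 / (1 + 4·0.56) = 2.800 / 3.240 = 0.864.

0.864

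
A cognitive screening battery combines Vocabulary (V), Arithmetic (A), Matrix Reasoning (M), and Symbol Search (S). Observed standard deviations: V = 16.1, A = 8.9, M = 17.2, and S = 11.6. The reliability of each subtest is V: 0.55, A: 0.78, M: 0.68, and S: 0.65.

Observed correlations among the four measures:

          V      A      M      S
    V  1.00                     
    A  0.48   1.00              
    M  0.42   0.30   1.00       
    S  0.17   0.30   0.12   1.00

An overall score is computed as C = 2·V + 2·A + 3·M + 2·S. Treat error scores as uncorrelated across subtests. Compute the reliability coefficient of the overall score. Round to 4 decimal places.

Var(C) = 2²·16.1² + 2²·8.9² + 3²·17.2² + 2²·11.6² + 2·[4·16.1·8.9·0.48 + 6·16.1·17.2·0.42 + 4·16.1·11.6·0.17 + 6·8.9·17.2·0.30 + 4·8.9·11.6·0.30 + 6·17.2·11.6·0.12] = 4554.48 + 3286.08 = 7840.56.
Because errors are independent across components, Cov(Tᵢ,Tⱼ) = Cov(Xᵢ,Xⱼ); the off-diagonal part of the true-score variance is the same as above.
True-score variance = [2²·16.1²·0.55 + 2²·8.9²·0.78 + 3²·17.2²·0.68 + 2²·11.6²·0.65] + 3286.08 = 2977.79 + 3286.08 = 6263.87.
Reliability = 6263.87 / 7840.56 = 0.7989.

0.7989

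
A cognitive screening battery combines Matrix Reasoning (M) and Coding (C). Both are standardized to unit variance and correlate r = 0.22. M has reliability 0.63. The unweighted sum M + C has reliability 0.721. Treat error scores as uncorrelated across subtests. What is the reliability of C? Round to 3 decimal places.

Var(M+C) = 2 + 2·0.22 = 2.440.
True-score variance = ρ_M + ρ_C + 2·0.22, so 0.721 = (0.63 + ρ_C + 0.44) / 2.440.
ρ_C = 0.721·2.440 − 0.63 − 0.44 = 0.689.

0.689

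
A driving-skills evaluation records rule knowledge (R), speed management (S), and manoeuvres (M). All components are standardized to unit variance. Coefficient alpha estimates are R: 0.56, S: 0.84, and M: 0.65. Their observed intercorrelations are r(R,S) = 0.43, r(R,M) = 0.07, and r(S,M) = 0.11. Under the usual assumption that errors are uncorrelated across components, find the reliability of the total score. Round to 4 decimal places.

0.7749

Var(R+S+M) = 3 + 2·[0.43 + 0.07 + 0.11] = 3 + 1.22 = 4.22.
With uncorrelated errors the cross-covariances are all true-score covariance, so they carry over unchanged; only the diagonal terms shrink to ρᵢσᵢ².
True-score variance = [0.56 + 0.84 + 0.65] + 1.22 = 2.05 + 1.22 = 3.27.
Reliability = 3.27 / 4.22 = 0.7749.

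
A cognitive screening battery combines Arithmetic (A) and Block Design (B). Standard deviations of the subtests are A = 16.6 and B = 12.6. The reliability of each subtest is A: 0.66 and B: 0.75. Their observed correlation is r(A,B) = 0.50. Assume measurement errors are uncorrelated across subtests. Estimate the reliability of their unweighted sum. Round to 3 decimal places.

Var(A+B) = 16.6² + 12.6² + 2·[16.6·12.6·0.50] = 434.32 + 209.16 = 643.48.
Under uncorrelated errors the observed covariances equal the true-score covariances, so only the own-variance terms attenuate.
True-score variance = [16.6²·0.66 + 12.6²·0.75] + 209.16 = 300.94 + 209.16 = 510.1.
Reliability = 510.1 / 643.48 = 0.793.

0.793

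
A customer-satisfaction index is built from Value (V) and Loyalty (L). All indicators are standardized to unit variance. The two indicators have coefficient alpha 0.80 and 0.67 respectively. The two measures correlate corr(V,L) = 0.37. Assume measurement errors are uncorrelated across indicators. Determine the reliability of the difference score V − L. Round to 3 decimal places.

0.579

Var(V−L) = 1 + 1 − 2·0.37 = 2 − 0.74 = 1.26.
With uncorrelated errors the cross-covariances are all true-score covariance, so they carry over unchanged; only the diagonal terms shrink to ρᵢσᵢ².
True-score variance = [0.80 + 0.67] − 0.74 = 1.47 − 0.74 = 0.73.
Reliability = 0.73 / 1.26 = 0.579.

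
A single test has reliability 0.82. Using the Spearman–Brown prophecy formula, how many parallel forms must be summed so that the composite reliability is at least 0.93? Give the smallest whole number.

k ≥ ρ*(1−ρ₁)/(ρ₁(1−ρ*)) = 0.93·0.18 / (0.82·0.07) = 2.916.
Smallest integer k = 3.

3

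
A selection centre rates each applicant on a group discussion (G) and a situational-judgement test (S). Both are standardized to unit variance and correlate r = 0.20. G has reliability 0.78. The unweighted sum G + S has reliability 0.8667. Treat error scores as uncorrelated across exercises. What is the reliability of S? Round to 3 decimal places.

0.900

Var(G+S) = 2 + 2·0.20 = 2.400.
True-score variance = ρ_G + ρ_S + 2·0.20, so 0.8667 = (0.78 + ρ_S + 0.40) / 2.400.
ρ_S = 0.8667·2.400 − 0.78 − 0.40 = 0.900.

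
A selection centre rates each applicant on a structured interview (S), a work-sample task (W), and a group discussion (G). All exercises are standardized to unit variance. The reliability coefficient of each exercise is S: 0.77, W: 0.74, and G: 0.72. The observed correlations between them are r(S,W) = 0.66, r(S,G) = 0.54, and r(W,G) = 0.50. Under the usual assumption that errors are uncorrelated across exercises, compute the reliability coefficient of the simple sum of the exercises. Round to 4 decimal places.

Var(S+W+G) = 3 + 2·[0.66 + 0.54 + 0.50] = 3 + 3.4 = 6.4.
Under uncorrelated errors the observed covariances equal the true-score covariances, so only the own-variance terms attenuate.
True-score variance = [0.77 + 0.74 + 0.72] + 3.4 = 2.23 + 3.4 = 5.63.
Reliability = 5.63 / 6.4 = 0.8797.

0.8797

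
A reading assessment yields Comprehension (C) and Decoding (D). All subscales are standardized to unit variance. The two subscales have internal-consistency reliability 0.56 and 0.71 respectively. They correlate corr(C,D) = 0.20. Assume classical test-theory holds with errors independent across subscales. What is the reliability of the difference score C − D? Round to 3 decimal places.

Var(C−D) = 1 + 1 − 2·0.20 = 2 − 0.4 = 1.6.
With uncorrelated errors the cross-covariances are all true-score covariance, so they carry over unchanged; only the diagonal terms shrink to ρᵢσᵢ².
True-score variance = [0.56 + 0.71] − 0.4 = 1.27 − 0.4 = 0.87.
Reliability = 0.87 / 1.6 = 0.544.

0.544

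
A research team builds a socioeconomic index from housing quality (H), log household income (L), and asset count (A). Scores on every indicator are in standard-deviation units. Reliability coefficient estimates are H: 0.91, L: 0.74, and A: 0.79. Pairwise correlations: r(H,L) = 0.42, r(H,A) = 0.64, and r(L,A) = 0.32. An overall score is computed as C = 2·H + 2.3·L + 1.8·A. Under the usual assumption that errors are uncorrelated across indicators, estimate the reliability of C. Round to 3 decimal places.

Var(C) = 2² + 2.3² + 1.8² + 2·[4.6·0.42 + 3.6·0.64 + 4.14·0.32] = 12.53 + 11.1216 = 23.6516.
Under uncorrelated errors the observed covariances equal the true-score covariances, so only the own-variance terms attenuate.
True-score variance = [2²·0.91 + 2.3²·0.74 + 1.8²·0.79] + 11.1216 = 10.1142 + 11.1216 = 21.2358.
Reliability = 21.2358 / 23.6516 = 0.898.

0.898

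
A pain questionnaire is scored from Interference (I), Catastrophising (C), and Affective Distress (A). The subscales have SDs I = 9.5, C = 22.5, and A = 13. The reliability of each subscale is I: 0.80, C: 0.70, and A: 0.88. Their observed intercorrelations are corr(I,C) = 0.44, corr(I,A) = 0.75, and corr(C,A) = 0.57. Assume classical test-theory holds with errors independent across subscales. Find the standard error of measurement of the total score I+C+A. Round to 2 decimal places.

Var(total) = 765.5 + 706.8 = 1472.3.
True-score variance = 575.295 + 706.8 = 1282.09, so reliability = 0.8708.
Error variance = 1472.3 − 1282.09 = 190.205; SEM = √190.205 = 13.79.

13.79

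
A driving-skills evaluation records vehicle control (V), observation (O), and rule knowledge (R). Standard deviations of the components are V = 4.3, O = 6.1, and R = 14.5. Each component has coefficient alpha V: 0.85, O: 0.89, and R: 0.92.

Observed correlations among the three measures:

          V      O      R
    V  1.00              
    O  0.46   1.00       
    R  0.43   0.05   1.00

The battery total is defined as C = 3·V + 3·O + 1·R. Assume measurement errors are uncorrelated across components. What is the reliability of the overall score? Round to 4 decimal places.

0.9296

Var(C) = 3²·4.3² + 3²·6.1² + 14.5² + 2·[9·4.3·6.1·0.46 + 3·4.3·14.5·0.43 + 3·6.1·14.5·0.05] = 711.55 + 404.582 = 1116.13.
With uncorrelated errors the cross-covariances are all true-score covariance, so they carry over unchanged; only the diagonal terms shrink to ρᵢσᵢ².
True-score variance = [3²·4.3²·0.85 + 3²·6.1²·0.89 + 14.5²·0.92] + 404.582 = 632.931 + 404.582 = 1037.51.
Reliability = 1037.51 / 1116.13 = 0.9296.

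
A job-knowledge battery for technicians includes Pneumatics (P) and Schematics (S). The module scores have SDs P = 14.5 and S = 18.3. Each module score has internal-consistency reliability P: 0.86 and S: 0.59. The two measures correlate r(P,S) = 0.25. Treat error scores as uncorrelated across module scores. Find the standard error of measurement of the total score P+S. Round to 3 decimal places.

12.913

Var(total) = 545.14 + 132.675 = 677.815.
True-score variance = 378.4 + 132.675 = 511.075, so reliability = 0.7540.
Error variance = 677.815 − 511.075 = 166.74; SEM = √166.74 = 12.913.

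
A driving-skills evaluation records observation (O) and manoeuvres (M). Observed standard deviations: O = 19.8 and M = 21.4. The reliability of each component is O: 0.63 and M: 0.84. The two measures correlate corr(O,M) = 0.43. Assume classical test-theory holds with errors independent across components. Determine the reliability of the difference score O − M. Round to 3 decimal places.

0.550

Var(O−M) = 19.8² + 21.4² − 2·19.8·21.4·0.43 = 850 − 364.399 = 485.601.
With uncorrelated errors the cross-covariances are all true-score covariance, so they carry over unchanged; only the diagonal terms shrink to ρᵢσᵢ².
True-score variance = [19.8²·0.63 + 21.4²·0.84] − 364.399 = 631.672 − 364.399 = 267.272.
Reliability = 267.272 / 485.601 = 0.550.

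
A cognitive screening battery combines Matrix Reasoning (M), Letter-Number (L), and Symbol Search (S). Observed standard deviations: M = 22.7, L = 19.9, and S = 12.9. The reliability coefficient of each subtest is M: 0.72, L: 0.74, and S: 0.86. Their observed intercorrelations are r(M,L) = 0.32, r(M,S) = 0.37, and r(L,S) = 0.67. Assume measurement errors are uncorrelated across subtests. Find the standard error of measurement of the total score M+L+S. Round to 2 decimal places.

16.45

Var(total) = 1077.71 + 849.793 = 1927.5.
True-score variance = 807.169 + 849.793 = 1656.96, so reliability = 0.8596.
Error variance = 1927.5 − 1656.96 = 270.541; SEM = √270.541 = 16.45.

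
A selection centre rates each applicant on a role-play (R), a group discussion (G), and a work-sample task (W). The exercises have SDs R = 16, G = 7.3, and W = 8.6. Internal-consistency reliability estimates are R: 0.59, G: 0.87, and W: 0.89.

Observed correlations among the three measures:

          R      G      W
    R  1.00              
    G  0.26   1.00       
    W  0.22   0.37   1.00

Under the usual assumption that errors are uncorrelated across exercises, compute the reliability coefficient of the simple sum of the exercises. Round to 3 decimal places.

Var(R+G+W) = 16² + 7.3² + 8.6² + 2·[16·7.3·0.26 + 16·8.6·0.22 + 7.3·8.6·0.37] = 383.25 + 167.737 = 550.987.
With uncorrelated errors the cross-covariances are all true-score covariance, so they carry over unchanged; only the diagonal terms shrink to ρᵢσᵢ².
True-score variance = [16²·0.59 + 7.3²·0.87 + 8.6²·0.89] + 167.737 = 263.227 + 167.737 = 430.964.
Reliability = 430.964 / 550.987 = 0.782.

0.782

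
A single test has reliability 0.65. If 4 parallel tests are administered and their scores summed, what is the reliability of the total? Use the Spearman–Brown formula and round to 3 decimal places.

ρ_k = kρ / (1 + (k−1)ρ) = 4·0.65 / (1 + 3·0.65) = 2.600 / 2.950 = 0.881.

0.881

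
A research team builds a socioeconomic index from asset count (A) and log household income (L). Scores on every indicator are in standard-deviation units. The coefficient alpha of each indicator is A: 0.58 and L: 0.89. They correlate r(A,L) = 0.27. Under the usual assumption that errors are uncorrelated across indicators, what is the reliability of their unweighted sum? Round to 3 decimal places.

0.791

Var(A+L) = 2 + 2·[0.27] = 2 + 0.54 = 2.54.
Because errors are independent across components, Cov(Tᵢ,Tⱼ) = Cov(Xᵢ,Xⱼ); the off-diagonal part of the true-score variance is the same as above.
True-score variance = [0.58 + 0.89] + 0.54 = 1.47 + 0.54 = 2.01.
Reliability = 2.01 / 2.54 = 0.791.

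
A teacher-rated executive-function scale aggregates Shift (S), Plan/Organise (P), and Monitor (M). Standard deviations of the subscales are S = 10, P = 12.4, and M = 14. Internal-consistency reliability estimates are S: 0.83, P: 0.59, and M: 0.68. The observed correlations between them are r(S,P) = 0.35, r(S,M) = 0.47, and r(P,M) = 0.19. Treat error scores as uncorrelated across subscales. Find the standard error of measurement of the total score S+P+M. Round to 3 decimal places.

Var(total) = 449.76 + 284.368 = 734.128.
True-score variance = 306.998 + 284.368 = 591.366, so reliability = 0.8055.
Error variance = 734.128 − 591.366 = 142.762; SEM = √142.762 = 11.948.

11.948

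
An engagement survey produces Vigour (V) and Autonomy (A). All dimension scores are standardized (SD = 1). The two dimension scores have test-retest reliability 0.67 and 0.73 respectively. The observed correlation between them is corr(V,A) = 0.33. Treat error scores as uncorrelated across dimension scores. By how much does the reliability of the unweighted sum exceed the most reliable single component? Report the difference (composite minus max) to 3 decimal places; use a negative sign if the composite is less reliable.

Var(sum) = 2 + 0.66 = 2.66; true-score variance = 1.4 + 0.66 = 2.06; composite reliability = 0.7744.
Max component reliability = 0.7300.
Difference = 0.7744 − 0.7300 = 0.044.

0.044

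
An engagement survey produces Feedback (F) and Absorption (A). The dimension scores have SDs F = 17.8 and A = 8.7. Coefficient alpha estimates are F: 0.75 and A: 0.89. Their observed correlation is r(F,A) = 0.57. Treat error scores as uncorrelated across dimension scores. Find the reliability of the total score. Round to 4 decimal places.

0.8462

Var(F+A) = 17.8² + 8.7² + 2·[17.8·8.7·0.57] = 392.53 + 176.54 = 569.07.
With uncorrelated errors the cross-covariances are all true-score covariance, so they carry over unchanged; only the diagonal terms shrink to ρᵢσᵢ².
True-score variance = [17.8²·0.75 + 8.7²·0.89] + 176.54 = 304.994 + 176.54 = 481.534.
Reliability = 481.534 / 569.07 = 0.8462.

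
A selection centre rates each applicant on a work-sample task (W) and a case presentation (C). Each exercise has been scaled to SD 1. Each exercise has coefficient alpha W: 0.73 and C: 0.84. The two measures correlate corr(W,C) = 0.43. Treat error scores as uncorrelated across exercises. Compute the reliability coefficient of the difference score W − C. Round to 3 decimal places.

Var(W−C) = 1 + 1 − 2·0.43 = 2 − 0.86 = 1.14.
With uncorrelated errors the cross-covariances are all true-score covariance, so they carry over unchanged; only the diagonal terms shrink to ρᵢσᵢ².
True-score variance = [0.73 + 0.84] − 0.86 = 1.57 − 0.86 = 0.71.
Reliability = 0.71 / 1.14 = 0.623.

0.623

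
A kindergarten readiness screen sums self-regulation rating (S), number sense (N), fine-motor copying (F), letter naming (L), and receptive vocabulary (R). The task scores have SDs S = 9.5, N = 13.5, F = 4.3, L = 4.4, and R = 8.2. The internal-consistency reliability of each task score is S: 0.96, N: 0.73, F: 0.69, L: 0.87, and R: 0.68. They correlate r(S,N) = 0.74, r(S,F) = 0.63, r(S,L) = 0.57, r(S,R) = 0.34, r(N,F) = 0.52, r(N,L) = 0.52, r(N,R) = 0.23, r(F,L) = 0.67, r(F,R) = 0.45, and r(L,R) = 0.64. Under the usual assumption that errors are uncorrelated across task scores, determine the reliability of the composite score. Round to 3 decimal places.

0.917

Var(S+N+F+L+R) = 9.5² + 13.5² + 4.3² + 4.4² + 8.2² + 2·[9.5·13.5·0.74 + 9.5·4.3·0.63 + 9.5·4.4·0.57 + 9.5·8.2·0.34 + 13.5·4.3·0.52 + 13.5·4.4·0.52 + 13.5·8.2·0.23 + 4.3·4.4·0.67 + 4.3·8.2·0.45 + 4.4·8.2·0.64] = 377.59 + 618.244 = 995.834.
With uncorrelated errors the cross-covariances are all true-score covariance, so they carry over unchanged; only the diagonal terms shrink to ρᵢσᵢ².
True-score variance = [9.5²·0.96 + 13.5²·0.73 + 4.3²·0.69 + 4.4²·0.87 + 8.2²·0.68] + 618.244 = 295.007 + 618.244 = 913.251.
Reliability = 913.251 / 995.834 = 0.917.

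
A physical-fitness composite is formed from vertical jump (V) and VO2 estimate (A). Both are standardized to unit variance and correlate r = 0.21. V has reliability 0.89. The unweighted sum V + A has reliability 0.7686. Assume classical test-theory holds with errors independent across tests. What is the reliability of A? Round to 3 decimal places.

Var(V+A) = 2 + 2·0.21 = 2.420.
True-score variance = ρ_V + ρ_A + 2·0.21, so 0.7686 = (0.89 + ρ_A + 0.42) / 2.420.
ρ_A = 0.7686·2.420 − 0.89 − 0.42 = 0.550.

0.550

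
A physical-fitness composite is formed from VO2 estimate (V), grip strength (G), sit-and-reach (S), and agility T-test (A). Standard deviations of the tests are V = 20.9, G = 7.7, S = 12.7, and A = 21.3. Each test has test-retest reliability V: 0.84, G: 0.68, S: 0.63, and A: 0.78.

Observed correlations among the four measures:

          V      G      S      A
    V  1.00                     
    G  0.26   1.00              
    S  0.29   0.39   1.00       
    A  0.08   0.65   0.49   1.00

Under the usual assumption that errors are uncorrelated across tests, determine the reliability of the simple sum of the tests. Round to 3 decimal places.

0.874

Var(V+G+S+A) = 20.9² + 7.7² + 12.7² + 21.3² + 2·[20.9·7.7·0.26 + 20.9·12.7·0.29 + 20.9·21.3·0.08 + 7.7·12.7·0.39 + 7.7·21.3·0.65 + 12.7·21.3·0.49] = 1111.08 + 863.449 = 1974.53.
Because errors are independent across components, Cov(Tᵢ,Tⱼ) = Cov(Xᵢ,Xⱼ); the off-diagonal part of the true-score variance is the same as above.
True-score variance = [20.9²·0.84 + 7.7²·0.68 + 12.7²·0.63 + 21.3²·0.78] + 863.449 = 862.728 + 863.449 = 1726.18.
Reliability = 1726.18 / 1974.53 = 0.874.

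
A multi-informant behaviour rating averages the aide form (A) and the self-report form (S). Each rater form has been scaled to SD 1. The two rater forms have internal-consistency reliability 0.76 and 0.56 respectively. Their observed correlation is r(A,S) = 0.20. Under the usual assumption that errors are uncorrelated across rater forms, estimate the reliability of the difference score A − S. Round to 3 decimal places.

0.575

Var(A−S) = 1 + 1 − 2·0.20 = 2 − 0.4 = 1.6.
With uncorrelated errors the cross-covariances are all true-score covariance, so they carry over unchanged; only the diagonal terms shrink to ρᵢσᵢ².
True-score variance = [0.76 + 0.56] − 0.4 = 1.32 − 0.4 = 0.92.
Reliability = 0.92 / 1.6 = 0.575.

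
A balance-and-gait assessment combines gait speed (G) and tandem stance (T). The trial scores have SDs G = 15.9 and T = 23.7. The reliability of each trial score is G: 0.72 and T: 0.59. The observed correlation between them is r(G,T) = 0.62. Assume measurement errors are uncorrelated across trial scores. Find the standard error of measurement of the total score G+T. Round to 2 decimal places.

Var(total) = 814.5 + 467.269 = 1281.77.
True-score variance = 513.42 + 467.269 = 980.689, so reliability = 0.7651.
Error variance = 1281.77 − 980.689 = 301.08; SEM = √301.08 = 17.35.

17.35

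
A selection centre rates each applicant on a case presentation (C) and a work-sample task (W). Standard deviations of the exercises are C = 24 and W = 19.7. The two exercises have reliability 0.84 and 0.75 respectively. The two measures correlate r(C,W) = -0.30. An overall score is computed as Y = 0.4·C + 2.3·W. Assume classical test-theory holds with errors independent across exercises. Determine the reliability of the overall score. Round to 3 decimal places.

0.720

Var(Y) = 0.4²·24² + 2.3²·19.7² + 2·[0.92·24·19.7·(-0.30)] = 2145.16 − 260.986 = 1884.17.
Under uncorrelated errors the observed covariances equal the true-score covariances, so only the own-variance terms attenuate.
True-score variance = [0.4²·24²·0.84 + 2.3²·19.7²·0.75] − 260.986 = 1617.16 − 260.986 = 1356.18.
Reliability = 1356.18 / 1884.17 = 0.720.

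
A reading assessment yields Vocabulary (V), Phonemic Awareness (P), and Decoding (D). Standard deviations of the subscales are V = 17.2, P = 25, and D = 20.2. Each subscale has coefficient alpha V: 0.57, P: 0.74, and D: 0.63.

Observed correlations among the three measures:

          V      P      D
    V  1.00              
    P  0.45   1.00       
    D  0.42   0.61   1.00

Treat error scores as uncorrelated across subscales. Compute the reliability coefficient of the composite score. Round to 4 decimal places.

0.8320

Var(V+P+D) = 17.2² + 25² + 20.2² + 2·[17.2·25·0.45 + 17.2·20.2·0.42 + 25·20.2·0.61] = 1328.88 + 1294.95 = 2623.83.
With uncorrelated errors the cross-covariances are all true-score covariance, so they carry over unchanged; only the diagonal terms shrink to ρᵢσᵢ².
True-score variance = [17.2²·0.57 + 25²·0.74 + 20.2²·0.63] + 1294.95 = 888.194 + 1294.95 = 2183.14.
Reliability = 2183.14 / 2623.83 = 0.8320.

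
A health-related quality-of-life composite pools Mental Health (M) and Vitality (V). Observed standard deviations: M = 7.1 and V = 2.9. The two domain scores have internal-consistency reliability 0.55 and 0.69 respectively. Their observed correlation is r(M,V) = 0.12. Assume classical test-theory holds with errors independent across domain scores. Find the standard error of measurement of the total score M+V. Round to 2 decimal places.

5.03

Var(total) = 58.82 + 4.9416 = 63.7616.
True-score variance = 33.5284 + 4.9416 = 38.47, so reliability = 0.6033.
Error variance = 63.7616 − 38.47 = 25.2916; SEM = √25.2916 = 5.03.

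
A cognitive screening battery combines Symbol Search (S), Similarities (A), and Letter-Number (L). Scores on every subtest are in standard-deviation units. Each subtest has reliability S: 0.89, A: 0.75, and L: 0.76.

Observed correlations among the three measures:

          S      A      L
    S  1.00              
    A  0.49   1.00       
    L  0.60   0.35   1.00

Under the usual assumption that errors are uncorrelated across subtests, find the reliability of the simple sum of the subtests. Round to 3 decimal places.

0.898

Var(S+A+L) = 3 + 2·[0.49 + 0.60 + 0.35] = 3 + 2.88 = 5.88.
With uncorrelated errors the cross-covariances are all true-score covariance, so they carry over unchanged; only the diagonal terms shrink to ρᵢσᵢ².
True-score variance = [0.89 + 0.75 + 0.76] + 2.88 = 2.4 + 2.88 = 5.28.
Reliability = 5.28 / 5.88 = 0.898.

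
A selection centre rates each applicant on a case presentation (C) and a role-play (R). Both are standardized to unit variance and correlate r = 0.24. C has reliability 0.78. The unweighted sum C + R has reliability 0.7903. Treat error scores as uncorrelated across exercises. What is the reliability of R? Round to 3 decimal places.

0.700

Var(C+R) = 2 + 2·0.24 = 2.480.
True-score variance = ρ_C + ρ_R + 2·0.24, so 0.7903 = (0.78 + ρ_R + 0.48) / 2.480.
ρ_R = 0.7903·2.480 − 0.78 − 0.48 = 0.700.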